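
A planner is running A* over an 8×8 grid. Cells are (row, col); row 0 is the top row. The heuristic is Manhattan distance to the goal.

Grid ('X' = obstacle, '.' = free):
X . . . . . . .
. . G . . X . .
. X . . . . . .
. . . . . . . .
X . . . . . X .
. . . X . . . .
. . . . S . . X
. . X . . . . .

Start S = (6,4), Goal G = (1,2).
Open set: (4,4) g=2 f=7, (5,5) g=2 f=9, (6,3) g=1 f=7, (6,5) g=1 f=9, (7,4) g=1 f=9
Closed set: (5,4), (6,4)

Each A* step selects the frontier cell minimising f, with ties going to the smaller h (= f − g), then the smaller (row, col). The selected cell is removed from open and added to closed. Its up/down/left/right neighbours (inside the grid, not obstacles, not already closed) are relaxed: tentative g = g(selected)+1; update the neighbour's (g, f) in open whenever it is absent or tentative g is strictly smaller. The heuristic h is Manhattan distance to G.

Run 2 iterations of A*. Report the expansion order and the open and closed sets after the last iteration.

order=[(4,4) → (3,4)]; open=[(2,4) g=4 f=7, (3,3) g=4 f=7, (3,5) g=4 f=9, (4,3) g=3 f=7, (4,5) g=3 f=9, (5,5) g=2 f=9, (6,3) g=1 f=7, (6,5) g=1 f=9, (7,4) g=1 f=9]; closed=[(3,4), (4,4), (5,4), (6,4)]

step 1: expand (4,4) (f=7, h=5) → closed; open now [(3,4) g=3 f=7, (4,3) g=3 f=7, (4,5) g=3 f=9, (5,5) g=2 f=9, (6,3) g=1 f=7, (6,5) g=1 f=9, (7,4) g=1 f=9]
step 2: expand (3,4) (f=7, h=4) → closed; open now [(2,4) g=4 f=7, (3,3) g=4 f=7, (3,5) g=4 f=9, (4,3) g=3 f=7, (4,5) g=3 f=9, (5,5) g=2 f=9, (6,3) g=1 f=7, (6,5) g=1 f=9, (7,4) g=1 f=9]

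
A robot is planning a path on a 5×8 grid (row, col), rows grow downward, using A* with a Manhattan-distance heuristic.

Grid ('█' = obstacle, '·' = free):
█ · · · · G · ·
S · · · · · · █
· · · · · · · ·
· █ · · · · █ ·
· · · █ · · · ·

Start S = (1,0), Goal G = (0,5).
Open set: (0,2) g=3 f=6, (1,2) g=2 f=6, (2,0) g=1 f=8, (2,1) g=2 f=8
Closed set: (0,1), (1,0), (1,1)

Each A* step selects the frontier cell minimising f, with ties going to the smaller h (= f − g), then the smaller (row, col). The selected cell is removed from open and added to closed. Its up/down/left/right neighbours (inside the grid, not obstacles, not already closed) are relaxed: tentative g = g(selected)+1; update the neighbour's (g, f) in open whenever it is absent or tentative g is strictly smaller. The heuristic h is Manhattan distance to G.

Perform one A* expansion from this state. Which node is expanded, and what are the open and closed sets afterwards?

step 1: expand (0,2) (f=6, h=3) → closed; open now [(0,3) g=4 f=6, (1,2) g=2 f=6, (2,0) g=1 f=8, (2,1) g=2 f=8]

expanded=(0,2); open=[(0,3) g=4 f=6, (1,2) g=2 f=6, (2,0) g=1 f=8, (2,1) g=2 f=8]; closed=[(0,1), (0,2), (1,0), (1,1)]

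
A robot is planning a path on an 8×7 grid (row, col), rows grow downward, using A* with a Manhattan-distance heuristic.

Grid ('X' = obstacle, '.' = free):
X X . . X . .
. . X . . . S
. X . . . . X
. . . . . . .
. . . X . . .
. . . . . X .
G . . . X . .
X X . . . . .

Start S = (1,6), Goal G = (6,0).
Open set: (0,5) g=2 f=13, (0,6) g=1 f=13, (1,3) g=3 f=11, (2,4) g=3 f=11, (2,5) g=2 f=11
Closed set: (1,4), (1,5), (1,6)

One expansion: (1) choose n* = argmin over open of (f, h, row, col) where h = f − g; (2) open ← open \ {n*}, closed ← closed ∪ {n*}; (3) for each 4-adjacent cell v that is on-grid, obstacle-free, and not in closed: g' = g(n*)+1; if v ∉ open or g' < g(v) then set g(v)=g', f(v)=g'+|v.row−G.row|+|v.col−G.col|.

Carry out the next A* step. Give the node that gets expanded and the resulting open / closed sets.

step 1: expand (1,3) (f=11, h=8) → closed; open now [(0,3) g=4 f=13, (0,5) g=2 f=13, (0,6) g=1 f=13, (2,3) g=4 f=11, (2,4) g=3 f=11, (2,5) g=2 f=11]

expanded=(1,3); open=[(0,3) g=4 f=13, (0,5) g=2 f=13, (0,6) g=1 f=13, (2,3) g=4 f=11, (2,4) g=3 f=11, (2,5) g=2 f=11]; closed=[(1,3), (1,4), (1,5), (1,6)]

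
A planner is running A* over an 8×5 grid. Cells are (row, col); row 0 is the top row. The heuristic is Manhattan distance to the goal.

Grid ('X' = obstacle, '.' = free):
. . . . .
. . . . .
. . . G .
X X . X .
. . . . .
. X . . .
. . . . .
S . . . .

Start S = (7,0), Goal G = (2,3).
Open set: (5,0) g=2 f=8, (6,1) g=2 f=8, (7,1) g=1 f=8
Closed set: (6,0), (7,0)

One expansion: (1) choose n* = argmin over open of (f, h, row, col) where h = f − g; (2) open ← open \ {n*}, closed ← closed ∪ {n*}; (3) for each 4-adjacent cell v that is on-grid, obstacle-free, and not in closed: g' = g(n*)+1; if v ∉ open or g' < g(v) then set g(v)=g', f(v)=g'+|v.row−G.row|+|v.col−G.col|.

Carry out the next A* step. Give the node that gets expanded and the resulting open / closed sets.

expanded=(5,0); open=[(4,0) g=3 f=8, (6,1) g=2 f=8, (7,1) g=1 f=8]; closed=[(5,0), (6,0), (7,0)]

step 1: expand (5,0) (f=8, h=6) → closed; open now [(4,0) g=3 f=8, (6,1) g=2 f=8, (7,1) g=1 f=8]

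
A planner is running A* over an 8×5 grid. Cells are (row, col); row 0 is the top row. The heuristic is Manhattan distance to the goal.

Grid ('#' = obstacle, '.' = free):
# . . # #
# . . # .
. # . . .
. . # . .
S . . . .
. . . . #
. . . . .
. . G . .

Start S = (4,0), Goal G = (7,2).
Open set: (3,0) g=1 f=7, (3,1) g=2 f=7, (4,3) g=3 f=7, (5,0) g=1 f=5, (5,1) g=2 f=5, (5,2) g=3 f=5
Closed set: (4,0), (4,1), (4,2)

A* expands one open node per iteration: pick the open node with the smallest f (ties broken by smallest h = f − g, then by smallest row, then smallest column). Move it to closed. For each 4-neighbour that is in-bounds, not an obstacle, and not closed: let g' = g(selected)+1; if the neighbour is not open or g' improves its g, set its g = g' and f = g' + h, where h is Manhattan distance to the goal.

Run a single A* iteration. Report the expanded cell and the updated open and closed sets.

expanded=(5,2); open=[(3,0) g=1 f=7, (3,1) g=2 f=7, (4,3) g=3 f=7, (5,0) g=1 f=5, (5,1) g=2 f=5, (5,3) g=4 f=7, (6,2) g=4 f=5]; closed=[(4,0), (4,1), (4,2), (5,2)]

step 1: expand (5,2) (f=5, h=2) → closed; open now [(3,0) g=1 f=7, (3,1) g=2 f=7, (4,3) g=3 f=7, (5,0) g=1 f=5, (5,1) g=2 f=5, (5,3) g=4 f=7, (6,2) g=4 f=5]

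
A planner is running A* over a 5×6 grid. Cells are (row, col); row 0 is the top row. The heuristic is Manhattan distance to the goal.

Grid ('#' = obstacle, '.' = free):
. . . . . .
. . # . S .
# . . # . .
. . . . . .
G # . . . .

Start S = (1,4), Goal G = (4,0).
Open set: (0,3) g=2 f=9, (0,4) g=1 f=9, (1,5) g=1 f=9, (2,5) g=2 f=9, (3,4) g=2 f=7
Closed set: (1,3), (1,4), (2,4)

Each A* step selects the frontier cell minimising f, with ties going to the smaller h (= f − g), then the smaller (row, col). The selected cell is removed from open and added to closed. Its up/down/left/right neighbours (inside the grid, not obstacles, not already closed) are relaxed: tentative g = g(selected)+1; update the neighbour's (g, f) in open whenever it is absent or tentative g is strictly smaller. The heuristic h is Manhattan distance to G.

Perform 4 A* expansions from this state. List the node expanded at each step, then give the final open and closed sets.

order=[(3,4) → (3,3) → (3,2) → (3,1)]; open=[(0,3) g=2 f=9, (0,4) g=1 f=9, (1,5) g=1 f=9, (2,1) g=6 f=9, (2,2) g=5 f=9, (2,5) g=2 f=9, (3,0) g=6 f=7, (3,5) g=3 f=9, (4,2) g=5 f=7, (4,3) g=4 f=7, (4,4) g=3 f=7]; closed=[(1,3), (1,4), (2,4), (3,1), (3,2), (3,3), (3,4)]

step 1: expand (3,4) (f=7, h=5) → closed; open now [(0,3) g=2 f=9, (0,4) g=1 f=9, (1,5) g=1 f=9, (2,5) g=2 f=9, (3,3) g=3 f=7, (3,5) g=3 f=9, (4,4) g=3 f=7]
step 2: expand (3,3) (f=7, h=4) → closed; open now [(0,3) g=2 f=9, (0,4) g=1 f=9, (1,5) g=1 f=9, (2,5) g=2 f=9, (3,2) g=4 f=7, (3,5) g=3 f=9, (4,3) g=4 f=7, (4,4) g=3 f=7]
step 3: expand (3,2) (f=7, h=3) → closed; open now [(0,3) g=2 f=9, (0,4) g=1 f=9, (1,5) g=1 f=9, (2,2) g=5 f=9, (2,5) g=2 f=9, (3,1) g=5 f=7, (3,5) g=3 f=9, (4,2) g=5 f=7, (4,3) g=4 f=7, (4,4) g=3 f=7]
step 4: expand (3,1) (f=7, h=2) → closed; open now [(0,3) g=2 f=9, (0,4) g=1 f=9, (1,5) g=1 f=9, (2,1) g=6 f=9, (2,2) g=5 f=9, (2,5) g=2 f=9, (3,0) g=6 f=7, (3,5) g=3 f=9, (4,2) g=5 f=7, (4,3) g=4 f=7, (4,4) g=3 f=7]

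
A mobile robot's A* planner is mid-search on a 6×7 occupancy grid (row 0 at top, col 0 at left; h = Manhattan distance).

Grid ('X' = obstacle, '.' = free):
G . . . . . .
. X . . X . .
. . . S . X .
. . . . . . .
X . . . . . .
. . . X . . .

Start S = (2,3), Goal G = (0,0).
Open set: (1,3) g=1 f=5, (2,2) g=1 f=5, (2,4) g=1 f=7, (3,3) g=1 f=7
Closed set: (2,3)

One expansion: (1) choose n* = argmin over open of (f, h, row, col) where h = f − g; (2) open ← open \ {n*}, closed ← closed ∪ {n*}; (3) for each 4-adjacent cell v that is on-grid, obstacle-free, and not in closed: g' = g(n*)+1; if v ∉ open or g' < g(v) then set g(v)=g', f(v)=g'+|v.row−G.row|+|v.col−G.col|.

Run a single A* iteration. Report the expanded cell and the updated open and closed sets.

step 1: expand (1,3) (f=5, h=4) → closed; open now [(0,3) g=2 f=5, (1,2) g=2 f=5, (2,2) g=1 f=5, (2,4) g=1 f=7, (3,3) g=1 f=7]

expanded=(1,3); open=[(0,3) g=2 f=5, (1,2) g=2 f=5, (2,2) g=1 f=5, (2,4) g=1 f=7, (3,3) g=1 f=7]; closed=[(1,3), (2,3)]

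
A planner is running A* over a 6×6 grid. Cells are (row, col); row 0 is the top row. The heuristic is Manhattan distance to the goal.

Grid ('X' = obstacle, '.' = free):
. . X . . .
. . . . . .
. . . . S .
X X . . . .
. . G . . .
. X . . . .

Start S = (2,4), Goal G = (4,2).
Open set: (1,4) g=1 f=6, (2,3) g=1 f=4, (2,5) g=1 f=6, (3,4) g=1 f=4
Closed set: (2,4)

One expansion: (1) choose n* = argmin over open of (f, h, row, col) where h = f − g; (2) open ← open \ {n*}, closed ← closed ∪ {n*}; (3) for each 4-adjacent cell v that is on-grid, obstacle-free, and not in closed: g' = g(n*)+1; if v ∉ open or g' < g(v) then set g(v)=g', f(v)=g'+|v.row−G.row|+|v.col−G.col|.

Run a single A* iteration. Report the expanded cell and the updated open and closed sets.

expanded=(2,3); open=[(1,3) g=2 f=6, (1,4) g=1 f=6, (2,2) g=2 f=4, (2,5) g=1 f=6, (3,3) g=2 f=4, (3,4) g=1 f=4]; closed=[(2,3), (2,4)]

step 1: expand (2,3) (f=4, h=3) → closed; open now [(1,3) g=2 f=6, (1,4) g=1 f=6, (2,2) g=2 f=4, (2,5) g=1 f=6, (3,3) g=2 f=4, (3,4) g=1 f=4]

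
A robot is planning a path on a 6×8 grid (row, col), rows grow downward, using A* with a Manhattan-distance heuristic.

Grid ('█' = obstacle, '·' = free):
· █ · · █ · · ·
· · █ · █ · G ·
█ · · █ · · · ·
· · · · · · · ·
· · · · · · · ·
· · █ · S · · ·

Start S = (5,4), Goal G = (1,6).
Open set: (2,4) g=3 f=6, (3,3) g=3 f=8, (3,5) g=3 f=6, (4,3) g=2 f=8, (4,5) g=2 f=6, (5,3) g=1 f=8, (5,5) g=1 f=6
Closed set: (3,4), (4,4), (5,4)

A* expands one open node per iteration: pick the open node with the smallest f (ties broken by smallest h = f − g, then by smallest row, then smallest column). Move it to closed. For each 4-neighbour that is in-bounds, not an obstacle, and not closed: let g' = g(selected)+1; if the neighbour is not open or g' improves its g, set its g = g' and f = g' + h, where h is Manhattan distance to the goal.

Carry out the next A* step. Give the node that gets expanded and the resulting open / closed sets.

expanded=(2,4); open=[(2,5) g=4 f=6, (3,3) g=3 f=8, (3,5) g=3 f=6, (4,3) g=2 f=8, (4,5) g=2 f=6, (5,3) g=1 f=8, (5,5) g=1 f=6]; closed=[(2,4), (3,4), (4,4), (5,4)]

step 1: expand (2,4) (f=6, h=3) → closed; open now [(2,5) g=4 f=6, (3,3) g=3 f=8, (3,5) g=3 f=6, (4,3) g=2 f=8, (4,5) g=2 f=6, (5,3) g=1 f=8, (5,5) g=1 f=6]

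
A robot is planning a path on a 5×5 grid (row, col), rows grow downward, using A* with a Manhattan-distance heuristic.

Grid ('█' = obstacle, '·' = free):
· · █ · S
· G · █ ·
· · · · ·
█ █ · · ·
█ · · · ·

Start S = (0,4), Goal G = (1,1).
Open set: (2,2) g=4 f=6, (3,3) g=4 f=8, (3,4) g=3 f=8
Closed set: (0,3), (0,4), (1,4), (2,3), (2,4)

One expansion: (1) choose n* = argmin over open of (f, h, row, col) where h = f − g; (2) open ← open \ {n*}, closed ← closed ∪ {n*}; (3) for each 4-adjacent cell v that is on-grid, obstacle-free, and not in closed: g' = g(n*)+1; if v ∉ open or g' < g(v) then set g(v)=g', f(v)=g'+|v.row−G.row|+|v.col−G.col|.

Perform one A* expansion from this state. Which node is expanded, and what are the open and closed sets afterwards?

expanded=(2,2); open=[(1,2) g=5 f=6, (2,1) g=5 f=6, (3,2) g=5 f=8, (3,3) g=4 f=8, (3,4) g=3 f=8]; closed=[(0,3), (0,4), (1,4), (2,2), (2,3), (2,4)]

step 1: expand (2,2) (f=6, h=2) → closed; open now [(1,2) g=5 f=6, (2,1) g=5 f=6, (3,2) g=5 f=8, (3,3) g=4 f=8, (3,4) g=3 f=8]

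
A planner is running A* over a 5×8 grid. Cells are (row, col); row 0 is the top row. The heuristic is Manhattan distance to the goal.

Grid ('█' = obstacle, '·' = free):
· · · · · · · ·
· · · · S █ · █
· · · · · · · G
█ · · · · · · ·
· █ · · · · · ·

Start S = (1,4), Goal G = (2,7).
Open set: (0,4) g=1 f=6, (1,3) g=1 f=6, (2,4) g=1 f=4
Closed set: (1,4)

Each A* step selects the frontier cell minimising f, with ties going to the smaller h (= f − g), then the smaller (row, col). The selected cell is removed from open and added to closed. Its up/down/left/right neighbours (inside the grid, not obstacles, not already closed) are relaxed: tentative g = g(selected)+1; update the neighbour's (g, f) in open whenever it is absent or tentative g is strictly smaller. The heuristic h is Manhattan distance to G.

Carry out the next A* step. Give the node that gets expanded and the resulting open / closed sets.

step 1: expand (2,4) (f=4, h=3) → closed; open now [(0,4) g=1 f=6, (1,3) g=1 f=6, (2,3) g=2 f=6, (2,5) g=2 f=4, (3,4) g=2 f=6]

expanded=(2,4); open=[(0,4) g=1 f=6, (1,3) g=1 f=6, (2,3) g=2 f=6, (2,5) g=2 f=4, (3,4) g=2 f=6]; closed=[(1,4), (2,4)]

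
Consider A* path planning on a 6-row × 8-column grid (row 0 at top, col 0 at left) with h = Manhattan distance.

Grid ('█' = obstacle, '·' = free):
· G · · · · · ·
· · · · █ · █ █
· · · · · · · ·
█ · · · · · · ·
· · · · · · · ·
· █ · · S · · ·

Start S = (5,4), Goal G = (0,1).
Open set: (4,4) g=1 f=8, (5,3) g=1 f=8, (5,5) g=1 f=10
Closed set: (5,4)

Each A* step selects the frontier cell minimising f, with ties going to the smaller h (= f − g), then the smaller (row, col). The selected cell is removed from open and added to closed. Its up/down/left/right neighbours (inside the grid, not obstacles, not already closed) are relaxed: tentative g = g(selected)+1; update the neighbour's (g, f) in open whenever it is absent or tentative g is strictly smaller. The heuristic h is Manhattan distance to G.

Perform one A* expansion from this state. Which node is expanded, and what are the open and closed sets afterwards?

expanded=(4,4); open=[(3,4) g=2 f=8, (4,3) g=2 f=8, (4,5) g=2 f=10, (5,3) g=1 f=8, (5,5) g=1 f=10]; closed=[(4,4), (5,4)]

step 1: expand (4,4) (f=8, h=7) → closed; open now [(3,4) g=2 f=8, (4,3) g=2 f=8, (4,5) g=2 f=10, (5,3) g=1 f=8, (5,5) g=1 f=10]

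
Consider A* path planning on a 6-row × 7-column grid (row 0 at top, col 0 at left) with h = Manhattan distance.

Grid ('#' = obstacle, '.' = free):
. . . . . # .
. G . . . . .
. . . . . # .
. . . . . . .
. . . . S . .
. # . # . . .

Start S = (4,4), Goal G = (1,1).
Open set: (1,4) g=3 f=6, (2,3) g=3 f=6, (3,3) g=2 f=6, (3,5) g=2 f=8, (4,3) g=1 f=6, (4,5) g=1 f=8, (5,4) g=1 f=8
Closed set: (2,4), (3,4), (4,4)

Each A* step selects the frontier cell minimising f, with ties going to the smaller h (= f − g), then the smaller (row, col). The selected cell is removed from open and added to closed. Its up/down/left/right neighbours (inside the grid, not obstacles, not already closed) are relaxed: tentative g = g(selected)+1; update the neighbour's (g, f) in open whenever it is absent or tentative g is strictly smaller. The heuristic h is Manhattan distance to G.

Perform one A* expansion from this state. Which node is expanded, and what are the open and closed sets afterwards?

step 1: expand (1,4) (f=6, h=3) → closed; open now [(0,4) g=4 f=8, (1,3) g=4 f=6, (1,5) g=4 f=8, (2,3) g=3 f=6, (3,3) g=2 f=6, (3,5) g=2 f=8, (4,3) g=1 f=6, (4,5) g=1 f=8, (5,4) g=1 f=8]

expanded=(1,4); open=[(0,4) g=4 f=8, (1,3) g=4 f=6, (1,5) g=4 f=8, (2,3) g=3 f=6, (3,3) g=2 f=6, (3,5) g=2 f=8, (4,3) g=1 f=6, (4,5) g=1 f=8, (5,4) g=1 f=8]; closed=[(1,4), (2,4), (3,4), (4,4)]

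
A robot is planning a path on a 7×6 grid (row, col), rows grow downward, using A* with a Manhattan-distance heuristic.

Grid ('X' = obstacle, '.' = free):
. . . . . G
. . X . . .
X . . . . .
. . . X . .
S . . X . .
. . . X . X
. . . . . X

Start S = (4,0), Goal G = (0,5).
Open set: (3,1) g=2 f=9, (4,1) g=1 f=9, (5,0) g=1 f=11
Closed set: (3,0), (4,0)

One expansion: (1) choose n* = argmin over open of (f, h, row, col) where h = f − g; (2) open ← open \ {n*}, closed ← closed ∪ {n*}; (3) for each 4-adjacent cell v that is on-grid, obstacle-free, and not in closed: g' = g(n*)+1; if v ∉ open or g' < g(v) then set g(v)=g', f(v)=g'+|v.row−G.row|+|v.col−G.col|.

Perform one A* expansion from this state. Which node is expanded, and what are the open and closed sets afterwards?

step 1: expand (3,1) (f=9, h=7) → closed; open now [(2,1) g=3 f=9, (3,2) g=3 f=9, (4,1) g=1 f=9, (5,0) g=1 f=11]

expanded=(3,1); open=[(2,1) g=3 f=9, (3,2) g=3 f=9, (4,1) g=1 f=9, (5,0) g=1 f=11]; closed=[(3,0), (3,1), (4,0)]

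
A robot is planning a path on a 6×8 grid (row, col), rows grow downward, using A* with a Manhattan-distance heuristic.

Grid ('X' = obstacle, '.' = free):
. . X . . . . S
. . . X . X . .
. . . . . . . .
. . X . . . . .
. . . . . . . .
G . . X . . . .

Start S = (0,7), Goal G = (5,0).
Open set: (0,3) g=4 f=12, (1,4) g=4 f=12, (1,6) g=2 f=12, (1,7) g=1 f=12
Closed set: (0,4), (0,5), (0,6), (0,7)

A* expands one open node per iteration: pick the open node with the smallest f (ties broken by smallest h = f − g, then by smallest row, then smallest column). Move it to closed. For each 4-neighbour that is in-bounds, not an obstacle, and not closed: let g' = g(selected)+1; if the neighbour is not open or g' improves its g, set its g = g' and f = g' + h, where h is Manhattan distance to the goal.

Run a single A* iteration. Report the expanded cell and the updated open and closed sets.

step 1: expand (0,3) (f=12, h=8) → closed; open now [(1,4) g=4 f=12, (1,6) g=2 f=12, (1,7) g=1 f=12]

expanded=(0,3); open=[(1,4) g=4 f=12, (1,6) g=2 f=12, (1,7) g=1 f=12]; closed=[(0,3), (0,4), (0,5), (0,6), (0,7)]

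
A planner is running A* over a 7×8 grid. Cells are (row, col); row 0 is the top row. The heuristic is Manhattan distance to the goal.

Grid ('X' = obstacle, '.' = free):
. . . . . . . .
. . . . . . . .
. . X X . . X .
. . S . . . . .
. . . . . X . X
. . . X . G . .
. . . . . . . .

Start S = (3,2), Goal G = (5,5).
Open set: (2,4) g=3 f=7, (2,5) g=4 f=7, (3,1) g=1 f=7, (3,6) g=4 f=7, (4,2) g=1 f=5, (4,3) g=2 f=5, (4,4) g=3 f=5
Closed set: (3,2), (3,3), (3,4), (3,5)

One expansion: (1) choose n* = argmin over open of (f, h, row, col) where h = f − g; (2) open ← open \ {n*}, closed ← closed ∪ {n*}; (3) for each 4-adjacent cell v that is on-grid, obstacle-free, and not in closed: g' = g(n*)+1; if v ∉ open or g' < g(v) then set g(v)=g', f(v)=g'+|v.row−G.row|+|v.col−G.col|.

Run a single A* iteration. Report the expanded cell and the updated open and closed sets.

expanded=(4,4); open=[(2,4) g=3 f=7, (2,5) g=4 f=7, (3,1) g=1 f=7, (3,6) g=4 f=7, (4,2) g=1 f=5, (4,3) g=2 f=5, (5,4) g=4 f=5]; closed=[(3,2), (3,3), (3,4), (3,5), (4,4)]

step 1: expand (4,4) (f=5, h=2) → closed; open now [(2,4) g=3 f=7, (2,5) g=4 f=7, (3,1) g=1 f=7, (3,6) g=4 f=7, (4,2) g=1 f=5, (4,3) g=2 f=5, (5,4) g=4 f=5]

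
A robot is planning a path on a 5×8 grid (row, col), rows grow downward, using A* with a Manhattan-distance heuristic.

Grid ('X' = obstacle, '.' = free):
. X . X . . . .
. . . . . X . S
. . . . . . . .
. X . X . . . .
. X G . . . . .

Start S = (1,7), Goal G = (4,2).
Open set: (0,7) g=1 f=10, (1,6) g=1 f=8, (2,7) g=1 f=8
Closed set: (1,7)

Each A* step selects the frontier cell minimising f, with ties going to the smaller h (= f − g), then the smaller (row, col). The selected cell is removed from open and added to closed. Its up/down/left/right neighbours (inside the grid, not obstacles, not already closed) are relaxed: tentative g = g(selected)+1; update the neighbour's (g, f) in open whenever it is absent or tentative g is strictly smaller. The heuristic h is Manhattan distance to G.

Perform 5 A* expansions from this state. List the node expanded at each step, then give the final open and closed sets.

step 1: expand (1,6) (f=8, h=7) → closed; open now [(0,6) g=2 f=10, (0,7) g=1 f=10, (2,6) g=2 f=8, (2,7) g=1 f=8]
step 2: expand (2,6) (f=8, h=6) → closed; open now [(0,6) g=2 f=10, (0,7) g=1 f=10, (2,5) g=3 f=8, (2,7) g=1 f=8, (3,6) g=3 f=8]
step 3: expand (2,5) (f=8, h=5) → closed; open now [(0,6) g=2 f=10, (0,7) g=1 f=10, (2,4) g=4 f=8, (2,7) g=1 f=8, (3,5) g=4 f=8, (3,6) g=3 f=8]
step 4: expand (2,4) (f=8, h=4) → closed; open now [(0,6) g=2 f=10, (0,7) g=1 f=10, (1,4) g=5 f=10, (2,3) g=5 f=8, (2,7) g=1 f=8, (3,4) g=5 f=8, (3,5) g=4 f=8, (3,6) g=3 f=8]
step 5: expand (2,3) (f=8, h=3) → closed; open now [(0,6) g=2 f=10, (0,7) g=1 f=10, (1,3) g=6 f=10, (1,4) g=5 f=10, (2,2) g=6 f=8, (2,7) g=1 f=8, (3,4) g=5 f=8, (3,5) g=4 f=8, (3,6) g=3 f=8]

order=[(1,6) → (2,6) → (2,5) → (2,4) → (2,3)]; open=[(0,6) g=2 f=10, (0,7) g=1 f=10, (1,3) g=6 f=10, (1,4) g=5 f=10, (2,2) g=6 f=8, (2,7) g=1 f=8, (3,4) g=5 f=8, (3,5) g=4 f=8, (3,6) g=3 f=8]; closed=[(1,6), (1,7), (2,3), (2,4), (2,5), (2,6)]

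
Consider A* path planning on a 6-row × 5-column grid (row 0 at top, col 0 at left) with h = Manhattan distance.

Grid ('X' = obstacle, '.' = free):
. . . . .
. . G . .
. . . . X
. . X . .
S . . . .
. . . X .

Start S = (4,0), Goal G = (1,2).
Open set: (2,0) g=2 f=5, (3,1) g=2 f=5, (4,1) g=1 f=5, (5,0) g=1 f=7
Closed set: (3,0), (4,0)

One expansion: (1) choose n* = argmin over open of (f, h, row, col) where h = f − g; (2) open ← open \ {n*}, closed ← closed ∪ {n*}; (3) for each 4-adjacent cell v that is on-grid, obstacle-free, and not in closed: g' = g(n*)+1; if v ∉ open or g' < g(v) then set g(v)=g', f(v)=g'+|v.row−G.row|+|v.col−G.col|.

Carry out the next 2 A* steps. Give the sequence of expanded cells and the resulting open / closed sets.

order=[(2,0) → (1,0)]; open=[(0,0) g=4 f=7, (1,1) g=4 f=5, (2,1) g=3 f=5, (3,1) g=2 f=5, (4,1) g=1 f=5, (5,0) g=1 f=7]; closed=[(1,0), (2,0), (3,0), (4,0)]

step 1: expand (2,0) (f=5, h=3) → closed; open now [(1,0) g=3 f=5, (2,1) g=3 f=5, (3,1) g=2 f=5, (4,1) g=1 f=5, (5,0) g=1 f=7]
step 2: expand (1,0) (f=5, h=2) → closed; open now [(0,0) g=4 f=7, (1,1) g=4 f=5, (2,1) g=3 f=5, (3,1) g=2 f=5, (4,1) g=1 f=5, (5,0) g=1 f=7]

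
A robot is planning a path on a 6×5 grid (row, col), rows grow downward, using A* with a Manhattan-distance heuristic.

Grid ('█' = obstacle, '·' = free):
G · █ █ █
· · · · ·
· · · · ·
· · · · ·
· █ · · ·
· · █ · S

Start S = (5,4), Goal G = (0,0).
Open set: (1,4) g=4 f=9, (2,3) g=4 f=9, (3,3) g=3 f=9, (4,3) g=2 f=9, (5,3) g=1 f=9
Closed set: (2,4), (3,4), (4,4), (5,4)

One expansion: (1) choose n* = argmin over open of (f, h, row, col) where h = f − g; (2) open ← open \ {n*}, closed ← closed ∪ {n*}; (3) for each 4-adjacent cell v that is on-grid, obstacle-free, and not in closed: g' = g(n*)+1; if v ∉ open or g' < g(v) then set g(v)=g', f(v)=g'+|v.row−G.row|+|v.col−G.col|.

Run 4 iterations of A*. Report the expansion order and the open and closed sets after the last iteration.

step 1: expand (1,4) (f=9, h=5) → closed; open now [(1,3) g=5 f=9, (2,3) g=4 f=9, (3,3) g=3 f=9, (4,3) g=2 f=9, (5,3) g=1 f=9]
step 2: expand (1,3) (f=9, h=4) → closed; open now [(1,2) g=6 f=9, (2,3) g=4 f=9, (3,3) g=3 f=9, (4,3) g=2 f=9, (5,3) g=1 f=9]
step 3: expand (1,2) (f=9, h=3) → closed; open now [(1,1) g=7 f=9, (2,2) g=7 f=11, (2,3) g=4 f=9, (3,3) g=3 f=9, (4,3) g=2 f=9, (5,3) g=1 f=9]
step 4: expand (1,1) (f=9, h=2) → closed; open now [(0,1) g=8 f=9, (1,0) g=8 f=9, (2,1) g=8 f=11, (2,2) g=7 f=11, (2,3) g=4 f=9, (3,3) g=3 f=9, (4,3) g=2 f=9, (5,3) g=1 f=9]

order=[(1,4) → (1,3) → (1,2) → (1,1)]; open=[(0,1) g=8 f=9, (1,0) g=8 f=9, (2,1) g=8 f=11, (2,2) g=7 f=11, (2,3) g=4 f=9, (3,3) g=3 f=9, (4,3) g=2 f=9, (5,3) g=1 f=9]; closed=[(1,1), (1,2), (1,3), (1,4), (2,4), (3,4), (4,4), (5,4)]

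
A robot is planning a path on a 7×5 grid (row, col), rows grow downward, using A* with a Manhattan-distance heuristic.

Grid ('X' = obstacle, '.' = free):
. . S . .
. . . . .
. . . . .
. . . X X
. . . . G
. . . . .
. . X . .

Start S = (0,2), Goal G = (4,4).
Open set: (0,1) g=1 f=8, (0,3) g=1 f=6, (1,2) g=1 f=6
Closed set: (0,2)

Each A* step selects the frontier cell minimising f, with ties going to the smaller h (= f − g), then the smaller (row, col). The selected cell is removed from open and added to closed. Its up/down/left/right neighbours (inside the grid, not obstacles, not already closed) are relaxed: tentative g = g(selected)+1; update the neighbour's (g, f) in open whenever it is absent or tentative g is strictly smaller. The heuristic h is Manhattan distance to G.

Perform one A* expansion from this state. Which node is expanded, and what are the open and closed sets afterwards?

expanded=(0,3); open=[(0,1) g=1 f=8, (0,4) g=2 f=6, (1,2) g=1 f=6, (1,3) g=2 f=6]; closed=[(0,2), (0,3)]

step 1: expand (0,3) (f=6, h=5) → closed; open now [(0,1) g=1 f=8, (0,4) g=2 f=6, (1,2) g=1 f=6, (1,3) g=2 f=6]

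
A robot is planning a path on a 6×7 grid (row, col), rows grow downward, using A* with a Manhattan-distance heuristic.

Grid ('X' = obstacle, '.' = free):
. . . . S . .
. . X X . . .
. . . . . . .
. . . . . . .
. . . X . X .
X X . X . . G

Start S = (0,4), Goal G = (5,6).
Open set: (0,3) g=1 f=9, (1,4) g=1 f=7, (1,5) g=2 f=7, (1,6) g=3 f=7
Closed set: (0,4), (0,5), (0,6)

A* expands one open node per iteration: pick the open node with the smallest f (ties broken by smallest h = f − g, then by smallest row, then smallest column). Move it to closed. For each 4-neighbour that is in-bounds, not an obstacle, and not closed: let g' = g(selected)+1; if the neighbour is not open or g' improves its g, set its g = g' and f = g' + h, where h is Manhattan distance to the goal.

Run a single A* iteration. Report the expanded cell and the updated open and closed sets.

expanded=(1,6); open=[(0,3) g=1 f=9, (1,4) g=1 f=7, (1,5) g=2 f=7, (2,6) g=4 f=7]; closed=[(0,4), (0,5), (0,6), (1,6)]

step 1: expand (1,6) (f=7, h=4) → closed; open now [(0,3) g=1 f=9, (1,4) g=1 f=7, (1,5) g=2 f=7, (2,6) g=4 f=7]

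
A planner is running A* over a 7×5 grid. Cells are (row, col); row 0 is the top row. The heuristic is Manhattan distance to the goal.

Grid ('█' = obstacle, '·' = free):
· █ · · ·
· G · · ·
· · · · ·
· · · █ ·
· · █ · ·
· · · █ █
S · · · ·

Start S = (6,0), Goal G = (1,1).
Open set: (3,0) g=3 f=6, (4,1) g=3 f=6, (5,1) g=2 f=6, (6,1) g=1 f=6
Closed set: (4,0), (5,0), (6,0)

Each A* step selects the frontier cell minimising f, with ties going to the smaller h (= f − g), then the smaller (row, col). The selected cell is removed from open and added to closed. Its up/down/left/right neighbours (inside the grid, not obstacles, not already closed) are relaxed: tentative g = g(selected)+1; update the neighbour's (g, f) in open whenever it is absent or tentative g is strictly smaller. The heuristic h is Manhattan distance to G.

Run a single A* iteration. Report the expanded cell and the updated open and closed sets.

expanded=(3,0); open=[(2,0) g=4 f=6, (3,1) g=4 f=6, (4,1) g=3 f=6, (5,1) g=2 f=6, (6,1) g=1 f=6]; closed=[(3,0), (4,0), (5,0), (6,0)]

step 1: expand (3,0) (f=6, h=3) → closed; open now [(2,0) g=4 f=6, (3,1) g=4 f=6, (4,1) g=3 f=6, (5,1) g=2 f=6, (6,1) g=1 f=6]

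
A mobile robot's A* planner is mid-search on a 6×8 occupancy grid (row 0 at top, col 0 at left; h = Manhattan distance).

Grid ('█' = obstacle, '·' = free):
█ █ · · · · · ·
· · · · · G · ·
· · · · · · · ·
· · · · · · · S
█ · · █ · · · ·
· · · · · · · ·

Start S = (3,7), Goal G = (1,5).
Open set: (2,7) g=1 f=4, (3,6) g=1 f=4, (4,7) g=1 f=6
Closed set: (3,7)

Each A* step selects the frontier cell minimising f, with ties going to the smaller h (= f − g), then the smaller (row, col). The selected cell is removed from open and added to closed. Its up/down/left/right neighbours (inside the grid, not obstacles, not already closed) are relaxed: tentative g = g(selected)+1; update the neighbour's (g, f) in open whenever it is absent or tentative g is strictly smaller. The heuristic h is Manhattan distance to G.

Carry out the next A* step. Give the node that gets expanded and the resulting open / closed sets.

expanded=(2,7); open=[(1,7) g=2 f=4, (2,6) g=2 f=4, (3,6) g=1 f=4, (4,7) g=1 f=6]; closed=[(2,7), (3,7)]

step 1: expand (2,7) (f=4, h=3) → closed; open now [(1,7) g=2 f=4, (2,6) g=2 f=4, (3,6) g=1 f=4, (4,7) g=1 f=6]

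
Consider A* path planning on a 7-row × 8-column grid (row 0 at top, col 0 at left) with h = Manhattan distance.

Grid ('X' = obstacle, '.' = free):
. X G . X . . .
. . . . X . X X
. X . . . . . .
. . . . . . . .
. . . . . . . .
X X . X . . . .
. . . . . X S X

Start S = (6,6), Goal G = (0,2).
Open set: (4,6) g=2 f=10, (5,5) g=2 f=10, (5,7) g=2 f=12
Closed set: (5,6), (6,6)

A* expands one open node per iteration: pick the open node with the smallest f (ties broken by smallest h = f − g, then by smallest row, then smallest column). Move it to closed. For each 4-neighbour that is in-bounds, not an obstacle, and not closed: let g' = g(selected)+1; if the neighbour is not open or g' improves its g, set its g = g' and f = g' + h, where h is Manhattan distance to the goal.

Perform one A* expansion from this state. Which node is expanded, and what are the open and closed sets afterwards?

step 1: expand (4,6) (f=10, h=8) → closed; open now [(3,6) g=3 f=10, (4,5) g=3 f=10, (4,7) g=3 f=12, (5,5) g=2 f=10, (5,7) g=2 f=12]

expanded=(4,6); open=[(3,6) g=3 f=10, (4,5) g=3 f=10, (4,7) g=3 f=12, (5,5) g=2 f=10, (5,7) g=2 f=12]; closed=[(4,6), (5,6), (6,6)]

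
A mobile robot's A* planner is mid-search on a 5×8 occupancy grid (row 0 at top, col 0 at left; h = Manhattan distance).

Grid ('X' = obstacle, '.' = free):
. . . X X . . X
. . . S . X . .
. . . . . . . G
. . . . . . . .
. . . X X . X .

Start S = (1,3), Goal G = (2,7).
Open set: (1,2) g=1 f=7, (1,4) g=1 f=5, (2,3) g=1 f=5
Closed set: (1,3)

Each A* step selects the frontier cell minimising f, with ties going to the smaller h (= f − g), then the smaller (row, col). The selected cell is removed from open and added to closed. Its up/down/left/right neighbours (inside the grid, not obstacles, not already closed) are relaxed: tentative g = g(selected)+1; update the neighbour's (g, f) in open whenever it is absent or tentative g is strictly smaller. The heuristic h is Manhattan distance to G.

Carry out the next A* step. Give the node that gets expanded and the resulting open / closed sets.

step 1: expand (1,4) (f=5, h=4) → closed; open now [(1,2) g=1 f=7, (2,3) g=1 f=5, (2,4) g=2 f=5]

expanded=(1,4); open=[(1,2) g=1 f=7, (2,3) g=1 f=5, (2,4) g=2 f=5]; closed=[(1,3), (1,4)]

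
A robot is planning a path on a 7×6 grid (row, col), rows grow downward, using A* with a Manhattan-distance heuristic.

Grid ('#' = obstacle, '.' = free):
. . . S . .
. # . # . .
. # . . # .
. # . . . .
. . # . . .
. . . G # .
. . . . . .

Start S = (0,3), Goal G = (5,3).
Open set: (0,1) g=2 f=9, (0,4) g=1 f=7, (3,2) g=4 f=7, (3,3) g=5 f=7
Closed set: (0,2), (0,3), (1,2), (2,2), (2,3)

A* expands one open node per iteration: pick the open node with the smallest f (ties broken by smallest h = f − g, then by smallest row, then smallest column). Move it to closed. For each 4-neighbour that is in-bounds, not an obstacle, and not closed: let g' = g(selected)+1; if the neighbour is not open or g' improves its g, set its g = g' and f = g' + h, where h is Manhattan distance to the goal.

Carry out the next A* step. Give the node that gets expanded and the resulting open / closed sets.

expanded=(3,3); open=[(0,1) g=2 f=9, (0,4) g=1 f=7, (3,2) g=4 f=7, (3,4) g=6 f=9, (4,3) g=6 f=7]; closed=[(0,2), (0,3), (1,2), (2,2), (2,3), (3,3)]

step 1: expand (3,3) (f=7, h=2) → closed; open now [(0,1) g=2 f=9, (0,4) g=1 f=7, (3,2) g=4 f=7, (3,4) g=6 f=9, (4,3) g=6 f=7]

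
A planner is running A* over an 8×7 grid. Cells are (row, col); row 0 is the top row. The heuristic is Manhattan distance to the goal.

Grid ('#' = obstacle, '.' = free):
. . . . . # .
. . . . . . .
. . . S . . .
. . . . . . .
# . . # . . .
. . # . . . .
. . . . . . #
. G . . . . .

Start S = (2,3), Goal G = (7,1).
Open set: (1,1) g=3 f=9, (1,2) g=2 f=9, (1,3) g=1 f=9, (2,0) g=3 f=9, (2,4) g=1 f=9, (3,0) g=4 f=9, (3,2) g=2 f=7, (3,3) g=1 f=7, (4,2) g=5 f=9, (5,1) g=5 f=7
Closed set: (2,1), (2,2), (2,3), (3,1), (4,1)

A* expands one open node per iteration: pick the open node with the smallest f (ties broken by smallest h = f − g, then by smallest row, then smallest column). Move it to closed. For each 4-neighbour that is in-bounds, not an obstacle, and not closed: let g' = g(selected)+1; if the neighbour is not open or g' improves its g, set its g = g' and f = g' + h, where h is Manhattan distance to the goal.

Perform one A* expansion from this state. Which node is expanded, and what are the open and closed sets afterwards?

step 1: expand (5,1) (f=7, h=2) → closed; open now [(1,1) g=3 f=9, (1,2) g=2 f=9, (1,3) g=1 f=9, (2,0) g=3 f=9, (2,4) g=1 f=9, (3,0) g=4 f=9, (3,2) g=2 f=7, (3,3) g=1 f=7, (4,2) g=5 f=9, (5,0) g=6 f=9, (6,1) g=6 f=7]

expanded=(5,1); open=[(1,1) g=3 f=9, (1,2) g=2 f=9, (1,3) g=1 f=9, (2,0) g=3 f=9, (2,4) g=1 f=9, (3,0) g=4 f=9, (3,2) g=2 f=7, (3,3) g=1 f=7, (4,2) g=5 f=9, (5,0) g=6 f=9, (6,1) g=6 f=7]; closed=[(2,1), (2,2), (2,3), (3,1), (4,1), (5,1)]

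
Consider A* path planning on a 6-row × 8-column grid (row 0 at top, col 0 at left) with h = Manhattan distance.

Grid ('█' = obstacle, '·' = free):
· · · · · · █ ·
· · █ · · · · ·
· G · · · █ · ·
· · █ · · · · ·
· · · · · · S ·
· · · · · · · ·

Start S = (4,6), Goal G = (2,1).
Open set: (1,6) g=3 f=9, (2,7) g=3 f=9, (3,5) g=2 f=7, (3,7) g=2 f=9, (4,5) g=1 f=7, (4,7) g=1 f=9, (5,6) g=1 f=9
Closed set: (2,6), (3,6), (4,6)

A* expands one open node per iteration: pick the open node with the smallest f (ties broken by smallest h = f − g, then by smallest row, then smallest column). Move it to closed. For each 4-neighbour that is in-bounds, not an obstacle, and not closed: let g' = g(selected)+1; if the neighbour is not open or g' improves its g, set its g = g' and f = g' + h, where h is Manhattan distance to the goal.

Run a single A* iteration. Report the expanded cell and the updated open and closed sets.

step 1: expand (3,5) (f=7, h=5) → closed; open now [(1,6) g=3 f=9, (2,7) g=3 f=9, (3,4) g=3 f=7, (3,7) g=2 f=9, (4,5) g=1 f=7, (4,7) g=1 f=9, (5,6) g=1 f=9]

expanded=(3,5); open=[(1,6) g=3 f=9, (2,7) g=3 f=9, (3,4) g=3 f=7, (3,7) g=2 f=9, (4,5) g=1 f=7, (4,7) g=1 f=9, (5,6) g=1 f=9]; closed=[(2,6), (3,5), (3,6), (4,6)]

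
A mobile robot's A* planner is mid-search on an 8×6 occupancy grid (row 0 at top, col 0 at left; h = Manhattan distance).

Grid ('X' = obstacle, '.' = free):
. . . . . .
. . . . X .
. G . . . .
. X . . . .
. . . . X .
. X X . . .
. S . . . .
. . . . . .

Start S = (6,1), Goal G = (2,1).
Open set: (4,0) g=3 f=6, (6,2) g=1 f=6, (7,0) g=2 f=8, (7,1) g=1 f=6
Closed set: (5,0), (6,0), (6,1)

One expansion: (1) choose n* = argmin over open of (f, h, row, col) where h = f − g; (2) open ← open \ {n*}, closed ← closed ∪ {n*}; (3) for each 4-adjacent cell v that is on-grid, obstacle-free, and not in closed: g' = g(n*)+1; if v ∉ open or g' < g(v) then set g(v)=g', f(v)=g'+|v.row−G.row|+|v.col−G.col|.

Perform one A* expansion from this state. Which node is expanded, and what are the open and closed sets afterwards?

step 1: expand (4,0) (f=6, h=3) → closed; open now [(3,0) g=4 f=6, (4,1) g=4 f=6, (6,2) g=1 f=6, (7,0) g=2 f=8, (7,1) g=1 f=6]

expanded=(4,0); open=[(3,0) g=4 f=6, (4,1) g=4 f=6, (6,2) g=1 f=6, (7,0) g=2 f=8, (7,1) g=1 f=6]; closed=[(4,0), (5,0), (6,0), (6,1)]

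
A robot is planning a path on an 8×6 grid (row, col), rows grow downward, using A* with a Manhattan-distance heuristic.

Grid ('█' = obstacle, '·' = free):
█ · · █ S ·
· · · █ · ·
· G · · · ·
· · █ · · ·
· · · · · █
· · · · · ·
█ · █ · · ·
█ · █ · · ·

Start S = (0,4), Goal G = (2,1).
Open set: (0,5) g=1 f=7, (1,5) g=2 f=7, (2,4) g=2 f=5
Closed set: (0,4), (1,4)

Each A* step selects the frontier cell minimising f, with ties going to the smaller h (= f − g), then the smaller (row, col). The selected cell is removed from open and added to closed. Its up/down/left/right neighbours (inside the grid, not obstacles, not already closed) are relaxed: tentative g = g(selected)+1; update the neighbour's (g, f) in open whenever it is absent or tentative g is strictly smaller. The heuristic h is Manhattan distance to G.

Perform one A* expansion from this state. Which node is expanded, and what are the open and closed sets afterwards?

expanded=(2,4); open=[(0,5) g=1 f=7, (1,5) g=2 f=7, (2,3) g=3 f=5, (2,5) g=3 f=7, (3,4) g=3 f=7]; closed=[(0,4), (1,4), (2,4)]

step 1: expand (2,4) (f=5, h=3) → closed; open now [(0,5) g=1 f=7, (1,5) g=2 f=7, (2,3) g=3 f=5, (2,5) g=3 f=7, (3,4) g=3 f=7]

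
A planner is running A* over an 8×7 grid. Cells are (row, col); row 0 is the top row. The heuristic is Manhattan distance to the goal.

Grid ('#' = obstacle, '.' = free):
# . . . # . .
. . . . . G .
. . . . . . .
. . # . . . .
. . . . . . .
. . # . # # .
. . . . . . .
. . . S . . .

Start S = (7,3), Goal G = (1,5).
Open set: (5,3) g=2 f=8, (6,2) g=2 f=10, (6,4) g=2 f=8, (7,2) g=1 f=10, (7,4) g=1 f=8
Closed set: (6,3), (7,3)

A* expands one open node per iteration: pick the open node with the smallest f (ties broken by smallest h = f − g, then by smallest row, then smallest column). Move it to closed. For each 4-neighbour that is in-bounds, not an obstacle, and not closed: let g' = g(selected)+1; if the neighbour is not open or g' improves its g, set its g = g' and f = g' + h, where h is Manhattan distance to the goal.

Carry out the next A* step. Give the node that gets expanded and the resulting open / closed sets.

expanded=(5,3); open=[(4,3) g=3 f=8, (6,2) g=2 f=10, (6,4) g=2 f=8, (7,2) g=1 f=10, (7,4) g=1 f=8]; closed=[(5,3), (6,3), (7,3)]

step 1: expand (5,3) (f=8, h=6) → closed; open now [(4,3) g=3 f=8, (6,2) g=2 f=10, (6,4) g=2 f=8, (7,2) g=1 f=10, (7,4) g=1 f=8]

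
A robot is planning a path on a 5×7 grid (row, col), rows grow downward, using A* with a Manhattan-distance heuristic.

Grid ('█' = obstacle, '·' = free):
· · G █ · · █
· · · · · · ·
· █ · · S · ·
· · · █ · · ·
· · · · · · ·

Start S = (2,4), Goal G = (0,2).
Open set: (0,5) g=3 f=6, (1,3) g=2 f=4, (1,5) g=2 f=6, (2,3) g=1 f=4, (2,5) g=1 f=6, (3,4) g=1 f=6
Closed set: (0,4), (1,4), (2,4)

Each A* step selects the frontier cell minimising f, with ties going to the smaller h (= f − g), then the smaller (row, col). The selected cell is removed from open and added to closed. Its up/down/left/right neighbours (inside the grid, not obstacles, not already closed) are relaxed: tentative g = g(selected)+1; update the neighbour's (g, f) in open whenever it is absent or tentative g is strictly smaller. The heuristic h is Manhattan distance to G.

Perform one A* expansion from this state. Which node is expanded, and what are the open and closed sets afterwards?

expanded=(1,3); open=[(0,5) g=3 f=6, (1,2) g=3 f=4, (1,5) g=2 f=6, (2,3) g=1 f=4, (2,5) g=1 f=6, (3,4) g=1 f=6]; closed=[(0,4), (1,3), (1,4), (2,4)]

step 1: expand (1,3) (f=4, h=2) → closed; open now [(0,5) g=3 f=6, (1,2) g=3 f=4, (1,5) g=2 f=6, (2,3) g=1 f=4, (2,5) g=1 f=6, (3,4) g=1 f=6]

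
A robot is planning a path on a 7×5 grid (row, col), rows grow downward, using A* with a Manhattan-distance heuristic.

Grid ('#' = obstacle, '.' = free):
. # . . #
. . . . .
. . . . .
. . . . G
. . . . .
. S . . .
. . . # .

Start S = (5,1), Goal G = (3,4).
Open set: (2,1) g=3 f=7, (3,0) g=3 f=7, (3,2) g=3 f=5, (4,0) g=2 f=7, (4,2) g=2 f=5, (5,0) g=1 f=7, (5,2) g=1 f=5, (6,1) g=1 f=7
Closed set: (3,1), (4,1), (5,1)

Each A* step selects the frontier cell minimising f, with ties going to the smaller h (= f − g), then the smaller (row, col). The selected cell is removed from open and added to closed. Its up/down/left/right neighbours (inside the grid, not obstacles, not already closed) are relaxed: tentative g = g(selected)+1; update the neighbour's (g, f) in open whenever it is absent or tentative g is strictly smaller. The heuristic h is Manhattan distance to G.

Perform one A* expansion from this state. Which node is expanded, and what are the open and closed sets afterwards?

expanded=(3,2); open=[(2,1) g=3 f=7, (2,2) g=4 f=7, (3,0) g=3 f=7, (3,3) g=4 f=5, (4,0) g=2 f=7, (4,2) g=2 f=5, (5,0) g=1 f=7, (5,2) g=1 f=5, (6,1) g=1 f=7]; closed=[(3,1), (3,2), (4,1), (5,1)]

step 1: expand (3,2) (f=5, h=2) → closed; open now [(2,1) g=3 f=7, (2,2) g=4 f=7, (3,0) g=3 f=7, (3,3) g=4 f=5, (4,0) g=2 f=7, (4,2) g=2 f=5, (5,0) g=1 f=7, (5,2) g=1 f=5, (6,1) g=1 f=7]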